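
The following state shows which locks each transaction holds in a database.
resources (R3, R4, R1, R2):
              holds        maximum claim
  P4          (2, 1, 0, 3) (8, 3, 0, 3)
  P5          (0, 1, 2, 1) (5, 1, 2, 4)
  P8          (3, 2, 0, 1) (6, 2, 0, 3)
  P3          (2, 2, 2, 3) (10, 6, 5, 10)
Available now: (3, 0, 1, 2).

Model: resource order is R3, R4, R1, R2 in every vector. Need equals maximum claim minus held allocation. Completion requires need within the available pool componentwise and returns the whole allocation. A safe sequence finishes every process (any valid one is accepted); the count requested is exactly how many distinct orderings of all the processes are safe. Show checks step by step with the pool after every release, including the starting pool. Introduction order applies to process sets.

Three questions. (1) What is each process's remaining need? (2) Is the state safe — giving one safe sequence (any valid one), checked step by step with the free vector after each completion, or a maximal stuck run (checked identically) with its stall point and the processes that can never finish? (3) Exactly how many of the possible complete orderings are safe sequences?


(1) Remaining need (order R3, R4, R1, R2):
  P4: (6, 2, 0, 0)
  P5: (5, 0, 0, 3)
  P8: (3, 0, 0, 2)
  P3: (8, 4, 3, 7)
(2) SAFE, for example via the order P8, P4, P5, P3.
Key observation: the order's first zero-slack moment is P8 ((3, 0, 0, 2) needed, (3, 0, 1, 2) free — a requested resource with nothing to spare).
Walking it through:
  pool = (3, 0, 1, 2)
  P8: need (3, 0, 0, 2) fits (3, 0, 1, 2); releases (3, 2, 0, 1), pool now (6, 2, 1, 3)
  P4: need (6, 2, 0, 0) fits (6, 2, 1, 3); releases (2, 1, 0, 3), pool now (8, 3, 1, 6)
  P5: need (5, 0, 0, 3) fits (8, 3, 1, 6); releases (0, 1, 2, 1), pool now (8, 4, 3, 7)
  P3: need (8, 4, 3, 7) fits (8, 4, 3, 7); releases (2, 2, 2, 3), pool now (10, 6, 5, 10)
(3) Precisely 2 of the possible complete orderings are safe sequences.


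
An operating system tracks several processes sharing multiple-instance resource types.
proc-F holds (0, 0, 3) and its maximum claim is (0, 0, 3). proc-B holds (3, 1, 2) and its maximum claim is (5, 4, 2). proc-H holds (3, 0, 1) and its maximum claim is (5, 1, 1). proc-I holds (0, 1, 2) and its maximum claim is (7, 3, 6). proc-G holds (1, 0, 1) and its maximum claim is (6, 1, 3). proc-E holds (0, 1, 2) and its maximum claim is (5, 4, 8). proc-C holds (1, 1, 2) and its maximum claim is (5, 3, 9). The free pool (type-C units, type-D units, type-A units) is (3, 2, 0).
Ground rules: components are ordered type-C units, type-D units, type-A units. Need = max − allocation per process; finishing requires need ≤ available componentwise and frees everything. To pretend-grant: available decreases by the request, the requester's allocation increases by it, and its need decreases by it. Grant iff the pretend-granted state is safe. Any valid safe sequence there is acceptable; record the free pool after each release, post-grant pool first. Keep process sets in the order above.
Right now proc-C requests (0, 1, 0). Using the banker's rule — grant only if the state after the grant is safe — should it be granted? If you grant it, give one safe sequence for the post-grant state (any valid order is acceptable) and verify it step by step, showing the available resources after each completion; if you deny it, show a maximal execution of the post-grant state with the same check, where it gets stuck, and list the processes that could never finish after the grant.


DENY — the pretend-granted state is unsafe.
Key observation: after proc-H, proc-F, proc-G the pool peaks at (7, 1, 5), and each blocked process is short somewhere: proc-B on type-D units; proc-I on type-D units; proc-E on type-D units, type-A units; proc-C on type-A units.
After a pretend grant, a maximal execution: proc-H, proc-F, proc-G — then nothing else fits. Check, step by step:
  pool = (3, 1, 0)
  run proc-H (needs (2, 1, 0), free (3, 1, 0)); after release of (3, 0, 1) the pool is (6, 1, 1)
  run proc-F (needs (0, 0, 0), free (6, 1, 1)); after release of (0, 0, 3) the pool is (6, 1, 4)
  run proc-G (needs (5, 1, 2), free (6, 1, 4)); after release of (1, 0, 1) the pool is (7, 1, 5)
  proc-B still needs (2, 3, 0) but only (7, 1, 5) is free — short on type-D units
  proc-I still needs (7, 2, 4) but only (7, 1, 5) is free — short on type-D units
  proc-E still needs (5, 3, 6) but only (7, 1, 5) is free — short on type-D units and type-A units
  proc-C still needs (4, 1, 7) but only (7, 1, 5) is free — short on type-A units
Had the request been granted, proc-B, proc-I, proc-E and proc-C could never finish.


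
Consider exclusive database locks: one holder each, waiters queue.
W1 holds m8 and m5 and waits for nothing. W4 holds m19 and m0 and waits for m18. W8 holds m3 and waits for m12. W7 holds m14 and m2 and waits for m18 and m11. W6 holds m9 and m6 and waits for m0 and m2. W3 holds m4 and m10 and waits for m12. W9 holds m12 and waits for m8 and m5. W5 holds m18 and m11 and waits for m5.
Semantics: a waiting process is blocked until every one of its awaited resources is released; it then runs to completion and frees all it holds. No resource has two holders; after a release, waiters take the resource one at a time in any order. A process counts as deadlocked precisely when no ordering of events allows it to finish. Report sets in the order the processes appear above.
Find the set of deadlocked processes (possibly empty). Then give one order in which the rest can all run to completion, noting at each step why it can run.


The deadlocked set is empty.
Key observation: the waits form no ring: some process can always run, and its releases unblock the others one by one.
The rest can finish in the order W1, W5, W9, W3, W8, W7, W4, W6.
Verifying each step:
  W1: no waits; runs immediately, freeing m8 and m5
  run W5 (all its waits — m5 — are resolved); releases m18 and m11
  run W9 (all its waits — m8 and m5 — are resolved); releases m12
  run W3 (all its waits — m12 — are resolved); releases m4 and m10
  run W8 (all its waits — m12 — are resolved); releases m3
  run W7 (all its waits — m18 and m11 — are resolved); releases m14 and m2
  run W4 (all its waits — m18 — are resolved); releases m19 and m0
  run W6 (all its waits — m0 and m2 — are resolved); releases m9 and m6


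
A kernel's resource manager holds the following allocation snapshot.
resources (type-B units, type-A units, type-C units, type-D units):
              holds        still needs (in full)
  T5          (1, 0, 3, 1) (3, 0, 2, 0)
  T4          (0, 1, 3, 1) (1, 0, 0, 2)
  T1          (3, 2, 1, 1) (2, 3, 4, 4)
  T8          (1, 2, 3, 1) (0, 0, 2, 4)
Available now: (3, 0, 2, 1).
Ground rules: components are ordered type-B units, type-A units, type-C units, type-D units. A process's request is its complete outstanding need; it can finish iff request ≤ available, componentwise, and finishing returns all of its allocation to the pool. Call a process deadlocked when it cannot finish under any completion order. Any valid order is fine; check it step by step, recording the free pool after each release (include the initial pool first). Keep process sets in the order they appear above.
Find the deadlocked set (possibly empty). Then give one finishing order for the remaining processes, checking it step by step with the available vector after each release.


The deadlocked set is T1 and T8.
Key observation: no order helps: past T5, T4, the free pool tops out at (4, 1, 8, 3), below what each blocked process needs in type-D units.
One completion order for the rest: T5, T4. Verifying each step:
  pool = (3, 0, 2, 1)
  T5: need (3, 0, 2, 0) fits (3, 0, 2, 1); releases (1, 0, 3, 1), pool now (4, 0, 5, 2)
  T4: need (1, 0, 0, 2) fits (4, 0, 5, 2); releases (0, 1, 3, 1), pool now (4, 1, 8, 3)
The stuck group stays short no matter what:
  T1 cannot run: need (2, 3, 4, 4) vs free (4, 1, 8, 3) (insufficient type-A units and type-D units)
  T8 cannot run: need (0, 0, 2, 4) vs free (4, 1, 8, 3) (insufficient type-D units)


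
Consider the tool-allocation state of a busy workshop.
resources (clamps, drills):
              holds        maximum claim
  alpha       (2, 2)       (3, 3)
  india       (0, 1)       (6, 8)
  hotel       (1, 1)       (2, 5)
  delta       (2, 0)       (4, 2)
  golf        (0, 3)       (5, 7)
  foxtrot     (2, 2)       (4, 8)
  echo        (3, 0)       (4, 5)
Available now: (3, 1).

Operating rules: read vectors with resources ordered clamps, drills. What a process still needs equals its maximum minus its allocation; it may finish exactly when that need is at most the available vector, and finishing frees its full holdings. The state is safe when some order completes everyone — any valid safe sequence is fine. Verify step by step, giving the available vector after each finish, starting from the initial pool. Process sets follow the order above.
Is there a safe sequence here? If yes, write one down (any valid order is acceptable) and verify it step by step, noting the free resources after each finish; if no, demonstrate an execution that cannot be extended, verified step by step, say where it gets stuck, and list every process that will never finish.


UNSAFE — no complete ordering exists.
Key observation: alpha, delta can finish, but then (7, 3) is all there is, and the blocked group's drills demands exceed it.
The run alpha, delta cannot be extended any further. Check, step by step:
  pool = (3, 1)
  alpha: need (1, 1) fits (3, 1); releases (2, 2), pool now (5, 3)
  delta: need (2, 2) fits (5, 3); releases (2, 0), pool now (7, 3)
  india still needs (6, 7) but only (7, 3) is free — short on drills
  hotel still needs (1, 4) but only (7, 3) is free — short on drills
  golf still needs (5, 4) but only (7, 3) is free — short on drills
  foxtrot still needs (2, 6) but only (7, 3) is free — short on drills
  echo still needs (1, 5) but only (7, 3) is free — short on drills
Never able to finish: india, hotel, golf, foxtrot and echo.


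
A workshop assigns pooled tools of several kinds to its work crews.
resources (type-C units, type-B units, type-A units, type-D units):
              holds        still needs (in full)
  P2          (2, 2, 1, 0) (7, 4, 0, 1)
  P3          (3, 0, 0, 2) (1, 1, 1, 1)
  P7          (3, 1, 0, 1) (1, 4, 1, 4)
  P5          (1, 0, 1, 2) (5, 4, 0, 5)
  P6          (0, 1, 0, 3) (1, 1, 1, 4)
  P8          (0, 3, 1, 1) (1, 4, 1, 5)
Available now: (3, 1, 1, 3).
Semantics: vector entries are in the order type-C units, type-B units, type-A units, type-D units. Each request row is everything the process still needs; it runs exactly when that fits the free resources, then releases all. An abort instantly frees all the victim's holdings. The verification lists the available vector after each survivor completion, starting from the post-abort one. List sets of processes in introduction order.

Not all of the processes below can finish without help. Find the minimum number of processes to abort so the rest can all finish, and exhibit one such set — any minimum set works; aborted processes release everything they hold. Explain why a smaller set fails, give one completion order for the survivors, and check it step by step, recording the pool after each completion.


Minimum abort set: P2.
Key observation: no ordering could ever have run P7 before the abort of P2; with (2, 2, 1, 0) back in the pool it fits at step 3.
Why nothing smaller works: aborting no one leaves the state deadlocked as given.
The survivors complete as P3, P6, P7, P5, P8. Step-by-step check (starting from the post-abort pool):
  pool = (5, 3, 2, 3)
  run P3 (needs (1, 1, 1, 1), free (5, 3, 2, 3)); after release of (3, 0, 0, 2) the pool is (8, 3, 2, 5)
  run P6 (needs (1, 1, 1, 4), free (8, 3, 2, 5)); after release of (0, 1, 0, 3) the pool is (8, 4, 2, 8)
  run P7 (needs (1, 4, 1, 4), free (8, 4, 2, 8)); after release of (3, 1, 0, 1) the pool is (11, 5, 2, 9)
  run P5 (needs (5, 4, 0, 5), free (11, 5, 2, 9)); after release of (1, 0, 1, 2) the pool is (12, 5, 3, 11)
  run P8 (needs (1, 4, 1, 5), free (12, 5, 3, 11)); after release of (0, 3, 1, 1) the pool is (12, 8, 4, 12)


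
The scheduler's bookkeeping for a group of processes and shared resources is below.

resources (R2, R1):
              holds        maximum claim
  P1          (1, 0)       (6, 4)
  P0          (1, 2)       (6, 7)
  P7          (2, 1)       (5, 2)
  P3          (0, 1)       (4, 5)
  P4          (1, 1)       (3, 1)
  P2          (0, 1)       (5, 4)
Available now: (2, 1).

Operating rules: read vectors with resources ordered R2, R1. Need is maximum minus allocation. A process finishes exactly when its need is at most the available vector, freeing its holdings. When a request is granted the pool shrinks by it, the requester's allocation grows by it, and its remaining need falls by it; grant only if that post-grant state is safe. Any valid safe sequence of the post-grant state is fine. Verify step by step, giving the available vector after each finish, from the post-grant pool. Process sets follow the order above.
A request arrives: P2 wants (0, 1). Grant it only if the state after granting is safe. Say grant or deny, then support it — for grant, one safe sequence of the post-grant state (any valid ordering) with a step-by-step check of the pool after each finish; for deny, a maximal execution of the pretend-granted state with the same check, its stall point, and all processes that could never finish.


GRANT. The post-grant state is safe; one safe sequence: P4, P7, P2, P1, P3, P0.
Key observation: with (2, 0) left after the transfer, P4 can run at once — the state stays safe.
Verifying the post-grant state step by step:
  pool = (2, 0)
  P4: need (2, 0) fits (2, 0); releases (1, 1), pool now (3, 1)
  P7: need (3, 1) fits (3, 1); releases (2, 1), pool now (5, 2)
  P2: need (5, 2) fits (5, 2); releases (0, 2), pool now (5, 4)
  P1: need (5, 4) fits (5, 4); releases (1, 0), pool now (6, 4)
  P3: need (4, 4) fits (6, 4); releases (0, 1), pool now (6, 5)
  P0: need (5, 5) fits (6, 5); releases (1, 2), pool now (7, 7)


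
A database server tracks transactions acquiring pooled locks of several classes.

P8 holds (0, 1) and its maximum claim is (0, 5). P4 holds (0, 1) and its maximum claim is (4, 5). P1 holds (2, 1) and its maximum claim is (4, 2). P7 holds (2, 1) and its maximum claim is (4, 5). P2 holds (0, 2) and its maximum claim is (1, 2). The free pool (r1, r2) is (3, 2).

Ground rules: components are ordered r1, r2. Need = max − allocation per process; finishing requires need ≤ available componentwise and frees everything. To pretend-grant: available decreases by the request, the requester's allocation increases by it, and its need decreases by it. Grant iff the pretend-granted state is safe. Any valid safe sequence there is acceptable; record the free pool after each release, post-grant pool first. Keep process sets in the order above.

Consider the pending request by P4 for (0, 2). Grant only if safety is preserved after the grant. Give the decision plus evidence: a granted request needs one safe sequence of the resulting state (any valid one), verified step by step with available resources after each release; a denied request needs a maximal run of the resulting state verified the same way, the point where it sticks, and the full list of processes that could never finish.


GRANT — the state after the grant stays safe, e.g. via P2, P1, P4, P7, P8.
Key observation: (3, 0) free after granting still covers P2 first, and each release covers the next.
Verifying the post-grant state step by step:
  pool = (3, 0)
  P2 needs (1, 0) <= (3, 0) -> finishes; pool += (0, 2) = (3, 2)
  P1 needs (2, 1) <= (3, 2) -> finishes; pool += (2, 1) = (5, 3)
  P4 needs (4, 2) <= (5, 3) -> finishes; pool += (0, 3) = (5, 6)
  P7 needs (2, 4) <= (5, 6) -> finishes; pool += (2, 1) = (7, 7)
  P8 needs (0, 4) <= (7, 7) -> finishes; pool += (0, 1) = (7, 8)


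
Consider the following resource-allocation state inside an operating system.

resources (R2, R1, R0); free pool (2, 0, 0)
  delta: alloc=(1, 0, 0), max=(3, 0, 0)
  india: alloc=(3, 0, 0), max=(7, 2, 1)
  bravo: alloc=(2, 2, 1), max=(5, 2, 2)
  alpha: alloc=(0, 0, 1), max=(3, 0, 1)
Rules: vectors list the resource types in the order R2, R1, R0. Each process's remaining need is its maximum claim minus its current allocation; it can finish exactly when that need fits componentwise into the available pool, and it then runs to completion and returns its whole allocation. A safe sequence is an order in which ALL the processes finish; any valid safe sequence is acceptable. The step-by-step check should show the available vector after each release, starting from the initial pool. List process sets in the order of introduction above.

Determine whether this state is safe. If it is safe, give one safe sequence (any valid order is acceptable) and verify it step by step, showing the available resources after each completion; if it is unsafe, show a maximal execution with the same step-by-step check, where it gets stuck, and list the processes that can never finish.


SAFE — a valid safe sequence is delta, alpha, bravo, india.
Key observation: reading the order forward, delta is the first process whose need (2, 0, 0) meets the free pool (2, 0, 0) exactly on a resource it requests.
Walking it through:
  pool = (2, 0, 0)
  delta: need (2, 0, 0) fits (2, 0, 0); releases (1, 0, 0), pool now (3, 0, 0)
  alpha: need (3, 0, 0) fits (3, 0, 0); releases (0, 0, 1), pool now (3, 0, 1)
  bravo: need (3, 0, 1) fits (3, 0, 1); releases (2, 2, 1), pool now (5, 2, 2)
  india: need (4, 2, 1) fits (5, 2, 2); releases (3, 0, 0), pool now (8, 2, 2)


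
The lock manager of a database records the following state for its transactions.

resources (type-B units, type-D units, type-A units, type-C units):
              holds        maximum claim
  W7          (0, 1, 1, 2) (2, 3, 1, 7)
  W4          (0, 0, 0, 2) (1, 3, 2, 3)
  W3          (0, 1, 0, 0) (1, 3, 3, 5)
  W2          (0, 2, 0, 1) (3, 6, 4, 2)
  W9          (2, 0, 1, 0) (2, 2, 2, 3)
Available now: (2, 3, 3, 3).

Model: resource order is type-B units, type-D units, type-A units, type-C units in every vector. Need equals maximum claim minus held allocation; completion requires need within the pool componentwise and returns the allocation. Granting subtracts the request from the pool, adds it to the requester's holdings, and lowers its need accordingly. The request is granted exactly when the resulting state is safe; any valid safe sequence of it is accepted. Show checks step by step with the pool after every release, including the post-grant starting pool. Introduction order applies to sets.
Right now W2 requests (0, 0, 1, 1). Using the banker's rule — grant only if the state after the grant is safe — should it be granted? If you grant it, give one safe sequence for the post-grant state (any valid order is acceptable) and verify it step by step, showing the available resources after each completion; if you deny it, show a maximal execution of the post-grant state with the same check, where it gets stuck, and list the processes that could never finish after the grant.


DENY. Granting would leave the state unsafe.
Key observation: after W4, W9 the pool peaks at (4, 3, 3, 4), and each blocked process is short somewhere: W7 on type-C units; W3 on type-C units; W2 on type-D units.
After a pretend grant, a maximal execution: W4, W9 — then nothing else fits. Walking it through:
  pool = (2, 3, 2, 2)
  W4 needs (1, 3, 2, 1) <= (2, 3, 2, 2) -> finishes; pool += (0, 0, 0, 2) = (2, 3, 2, 4)
  W9 needs (0, 2, 1, 3) <= (2, 3, 2, 4) -> finishes; pool += (2, 0, 1, 0) = (4, 3, 3, 4)
  blocked: W7 wants (2, 2, 0, 5), pool (4, 3, 3, 4) — not enough type-C units
  blocked: W3 wants (1, 2, 3, 5), pool (4, 3, 3, 4) — not enough type-C units
  blocked: W2 wants (3, 4, 3, 0), pool (4, 3, 3, 4) — not enough type-D units
Processes that could never finish after the grant: W7, W3 and W2.


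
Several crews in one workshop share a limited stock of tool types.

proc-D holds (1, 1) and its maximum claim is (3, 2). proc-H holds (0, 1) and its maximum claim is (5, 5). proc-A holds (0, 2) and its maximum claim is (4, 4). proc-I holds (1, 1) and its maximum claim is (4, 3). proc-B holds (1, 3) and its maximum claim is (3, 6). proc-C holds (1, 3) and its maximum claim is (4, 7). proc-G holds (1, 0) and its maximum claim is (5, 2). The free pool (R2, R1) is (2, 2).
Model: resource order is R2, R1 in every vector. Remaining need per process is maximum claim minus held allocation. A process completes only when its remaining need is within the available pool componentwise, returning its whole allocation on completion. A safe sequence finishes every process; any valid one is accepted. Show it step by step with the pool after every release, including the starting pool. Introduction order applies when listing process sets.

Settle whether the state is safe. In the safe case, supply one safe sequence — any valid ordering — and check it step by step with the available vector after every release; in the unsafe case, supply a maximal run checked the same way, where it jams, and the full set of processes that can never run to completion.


SAFE, for example via the order proc-D, proc-I, proc-A, proc-B, proc-G, proc-C, proc-H.
Key observation: reading the order forward, proc-D is the first process whose need (2, 1) meets the free pool (2, 2) exactly on a resource it requests.
Step-by-step check:
  pool = (2, 2)
  run proc-D (needs (2, 1), free (2, 2)); after release of (1, 1) the pool is (3, 3)
  run proc-I (needs (3, 2), free (3, 3)); after release of (1, 1) the pool is (4, 4)
  run proc-A (needs (4, 2), free (4, 4)); after release of (0, 2) the pool is (4, 6)
  run proc-B (needs (2, 3), free (4, 6)); after release of (1, 3) the pool is (5, 9)
  run proc-G (needs (4, 2), free (5, 9)); after release of (1, 0) the pool is (6, 9)
  run proc-C (needs (3, 4), free (6, 9)); after release of (1, 3) the pool is (7, 12)
  run proc-H (needs (5, 4), free (7, 12)); after release of (0, 1) the pool is (7, 13)


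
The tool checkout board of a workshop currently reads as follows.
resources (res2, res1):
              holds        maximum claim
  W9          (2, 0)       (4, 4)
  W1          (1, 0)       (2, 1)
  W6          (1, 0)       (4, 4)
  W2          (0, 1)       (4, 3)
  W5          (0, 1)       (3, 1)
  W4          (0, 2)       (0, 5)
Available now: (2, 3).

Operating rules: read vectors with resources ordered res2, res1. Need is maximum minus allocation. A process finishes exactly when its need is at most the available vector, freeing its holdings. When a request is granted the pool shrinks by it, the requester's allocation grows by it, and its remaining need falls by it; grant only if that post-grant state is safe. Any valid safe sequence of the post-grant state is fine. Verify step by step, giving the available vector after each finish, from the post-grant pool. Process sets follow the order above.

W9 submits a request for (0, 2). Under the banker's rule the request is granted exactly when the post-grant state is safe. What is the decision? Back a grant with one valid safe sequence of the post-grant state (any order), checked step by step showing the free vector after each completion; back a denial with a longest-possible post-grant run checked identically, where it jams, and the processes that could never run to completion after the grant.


GRANT. The post-grant state is safe; one safe sequence: W1, W5, W9, W2, W4, W6.
Key observation: (2, 1) free after granting still covers W1 first, and each release covers the next.
Check on the post-grant state, step by step:
  pool = (2, 1)
  run W1 (needs (1, 1), free (2, 1)); after release of (1, 0) the pool is (3, 1)
  run W5 (needs (3, 0), free (3, 1)); after release of (0, 1) the pool is (3, 2)
  run W9 (needs (2, 2), free (3, 2)); after release of (2, 2) the pool is (5, 4)
  run W2 (needs (4, 2), free (5, 4)); after release of (0, 1) the pool is (5, 5)
  run W4 (needs (0, 3), free (5, 5)); after release of (0, 2) the pool is (5, 7)
  run W6 (needs (3, 4), free (5, 7)); after release of (1, 0) the pool is (6, 7)


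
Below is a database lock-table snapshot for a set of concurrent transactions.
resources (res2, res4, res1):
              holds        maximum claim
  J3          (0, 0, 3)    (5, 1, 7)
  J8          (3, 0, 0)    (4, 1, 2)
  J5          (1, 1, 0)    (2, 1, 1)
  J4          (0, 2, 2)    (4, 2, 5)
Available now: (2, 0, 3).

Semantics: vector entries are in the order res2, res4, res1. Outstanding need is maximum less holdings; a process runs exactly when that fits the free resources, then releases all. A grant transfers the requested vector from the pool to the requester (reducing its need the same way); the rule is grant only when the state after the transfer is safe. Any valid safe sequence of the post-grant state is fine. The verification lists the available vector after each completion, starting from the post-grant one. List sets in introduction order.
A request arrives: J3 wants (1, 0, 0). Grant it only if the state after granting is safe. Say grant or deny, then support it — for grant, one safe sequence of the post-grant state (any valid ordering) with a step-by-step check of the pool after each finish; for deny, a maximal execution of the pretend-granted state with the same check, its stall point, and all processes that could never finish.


GRANT. The post-grant state is safe; one safe sequence: J5, J8, J4, J3.
Key observation: granting shrinks the pool to (1, 0, 3), yet J5 still fits and the chain goes through.
Verifying the post-grant state step by step:
  pool = (1, 0, 3)
  run J5 (needs (1, 0, 1), free (1, 0, 3)); after release of (1, 1, 0) the pool is (2, 1, 3)
  run J8 (needs (1, 1, 2), free (2, 1, 3)); after release of (3, 0, 0) the pool is (5, 1, 3)
  run J4 (needs (4, 0, 3), free (5, 1, 3)); after release of (0, 2, 2) the pool is (5, 3, 5)
  run J3 (needs (4, 1, 4), free (5, 3, 5)); after release of (1, 0, 3) the pool is (6, 3, 8)


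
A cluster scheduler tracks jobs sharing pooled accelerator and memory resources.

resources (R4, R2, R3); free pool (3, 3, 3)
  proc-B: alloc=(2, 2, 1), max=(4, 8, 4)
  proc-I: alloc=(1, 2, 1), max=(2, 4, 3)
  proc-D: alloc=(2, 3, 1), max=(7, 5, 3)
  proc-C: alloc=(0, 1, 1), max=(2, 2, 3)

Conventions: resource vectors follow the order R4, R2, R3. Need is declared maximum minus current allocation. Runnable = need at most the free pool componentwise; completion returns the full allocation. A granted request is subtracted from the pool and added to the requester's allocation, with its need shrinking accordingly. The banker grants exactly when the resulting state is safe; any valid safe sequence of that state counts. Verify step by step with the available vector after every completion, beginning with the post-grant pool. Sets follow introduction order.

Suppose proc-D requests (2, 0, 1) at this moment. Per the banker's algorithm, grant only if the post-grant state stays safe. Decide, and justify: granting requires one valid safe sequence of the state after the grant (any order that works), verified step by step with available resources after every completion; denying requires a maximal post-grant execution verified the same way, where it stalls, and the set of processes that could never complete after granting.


GRANT: granting preserves safety; a valid post-grant sequence is proc-I, proc-C, proc-B, proc-D.
Key observation: with (1, 3, 2) left after the transfer, proc-I can run at once — the state stays safe.
Check on the post-grant state, step by step:
  pool = (1, 3, 2)
  proc-I: need (1, 2, 2) fits (1, 3, 2); releases (1, 2, 1), pool now (2, 5, 3)
  proc-C: need (2, 1, 2) fits (2, 5, 3); releases (0, 1, 1), pool now (2, 6, 4)
  proc-B: need (2, 6, 3) fits (2, 6, 4); releases (2, 2, 1), pool now (4, 8, 5)
  proc-D: need (3, 2, 1) fits (4, 8, 5); releases (4, 3, 2), pool now (8, 11, 7)


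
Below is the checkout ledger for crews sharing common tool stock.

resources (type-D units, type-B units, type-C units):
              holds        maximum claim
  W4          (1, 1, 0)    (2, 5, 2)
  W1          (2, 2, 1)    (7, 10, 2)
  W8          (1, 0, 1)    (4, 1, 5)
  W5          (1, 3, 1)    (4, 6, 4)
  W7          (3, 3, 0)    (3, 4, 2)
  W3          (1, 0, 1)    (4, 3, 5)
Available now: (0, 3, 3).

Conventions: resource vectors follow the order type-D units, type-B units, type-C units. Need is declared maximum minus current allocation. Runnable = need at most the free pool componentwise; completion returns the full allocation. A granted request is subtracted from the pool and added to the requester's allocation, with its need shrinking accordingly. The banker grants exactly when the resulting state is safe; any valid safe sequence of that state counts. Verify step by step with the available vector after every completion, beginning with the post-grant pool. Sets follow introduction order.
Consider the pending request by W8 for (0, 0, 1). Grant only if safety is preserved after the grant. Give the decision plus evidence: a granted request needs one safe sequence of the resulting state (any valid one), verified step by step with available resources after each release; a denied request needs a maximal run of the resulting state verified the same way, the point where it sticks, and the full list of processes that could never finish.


DENY. Granting would leave the state unsafe.
Key observation: after W7, W4 the pool peaks at (4, 7, 2), and each blocked process is short somewhere: W1 on type-D units, type-B units; W8 on type-C units; W5 on type-C units; W3 on type-C units.
After a pretend grant, a maximal execution: W7, W4 — then nothing else fits. Check, step by step:
  pool = (0, 3, 2)
  W7: need (0, 1, 2) fits (0, 3, 2); releases (3, 3, 0), pool now (3, 6, 2)
  W4: need (1, 4, 2) fits (3, 6, 2); releases (1, 1, 0), pool now (4, 7, 2)
  W1 still needs (5, 8, 1) but only (4, 7, 2) is free — short on type-D units and type-B units
  W8 still needs (3, 1, 3) but only (4, 7, 2) is free — short on type-C units
  W5 still needs (3, 3, 3) but only (4, 7, 2) is free — short on type-C units
  W3 still needs (3, 3, 4) but only (4, 7, 2) is free — short on type-C units
Processes that could never finish after the grant: W1, W8, W5 and W3.


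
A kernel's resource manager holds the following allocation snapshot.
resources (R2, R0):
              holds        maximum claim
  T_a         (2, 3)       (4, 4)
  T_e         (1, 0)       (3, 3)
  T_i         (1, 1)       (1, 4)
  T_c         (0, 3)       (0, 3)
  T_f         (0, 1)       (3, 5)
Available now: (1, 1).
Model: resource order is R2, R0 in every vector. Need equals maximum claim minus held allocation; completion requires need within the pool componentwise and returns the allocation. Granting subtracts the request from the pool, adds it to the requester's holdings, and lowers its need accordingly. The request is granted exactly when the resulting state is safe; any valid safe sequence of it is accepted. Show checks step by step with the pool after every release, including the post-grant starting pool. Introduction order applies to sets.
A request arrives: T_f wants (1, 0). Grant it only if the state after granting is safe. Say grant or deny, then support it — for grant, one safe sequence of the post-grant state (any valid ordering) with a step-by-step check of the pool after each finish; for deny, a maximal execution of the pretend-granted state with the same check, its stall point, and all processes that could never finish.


DENY — the pretend-granted state is unsafe.
Key observation: once T_c, T_i finish, the pool peaks at (1, 5) — and every remaining process still needs more R2 than that.
On the post-grant state, T_c, T_i is a maximal run — nothing extends it. Step-by-step check:
  pool = (0, 1)
  T_c needs (0, 0) <= (0, 1) -> finishes; pool += (0, 3) = (0, 4)
  T_i needs (0, 3) <= (0, 4) -> finishes; pool += (1, 1) = (1, 5)
  blocked: T_a wants (2, 1), pool (1, 5) — not enough R2
  blocked: T_e wants (2, 3), pool (1, 5) — not enough R2
  blocked: T_f wants (2, 4), pool (1, 5) — not enough R2
Post-grant, the permanently blocked set is T_a, T_e and T_f.


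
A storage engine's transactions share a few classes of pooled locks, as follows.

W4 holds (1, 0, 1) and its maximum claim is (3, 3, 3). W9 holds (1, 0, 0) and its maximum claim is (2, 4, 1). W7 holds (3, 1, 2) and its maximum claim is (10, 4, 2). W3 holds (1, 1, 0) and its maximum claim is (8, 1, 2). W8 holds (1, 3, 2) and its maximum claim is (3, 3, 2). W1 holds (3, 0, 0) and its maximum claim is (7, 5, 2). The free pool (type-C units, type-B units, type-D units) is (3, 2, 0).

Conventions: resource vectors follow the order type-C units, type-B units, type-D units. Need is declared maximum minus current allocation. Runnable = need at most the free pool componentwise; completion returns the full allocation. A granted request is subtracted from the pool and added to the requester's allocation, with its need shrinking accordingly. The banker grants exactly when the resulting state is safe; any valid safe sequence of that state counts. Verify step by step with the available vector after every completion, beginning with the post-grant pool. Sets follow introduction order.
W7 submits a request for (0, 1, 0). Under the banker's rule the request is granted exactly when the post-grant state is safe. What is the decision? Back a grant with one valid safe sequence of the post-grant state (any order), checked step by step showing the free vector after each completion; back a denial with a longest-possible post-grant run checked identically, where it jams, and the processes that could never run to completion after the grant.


DENY. Granting would leave the state unsafe.
Key observation: after W8, W4, W9 the pool peaks at (6, 4, 3), and each blocked process is short somewhere: W7 on type-C units; W3 on type-C units; W1 on type-B units.
After a pretend grant, a maximal execution: W8, W4, W9 — then nothing else fits. Walking it through:
  pool = (3, 1, 0)
  W8: need (2, 0, 0) fits (3, 1, 0); releases (1, 3, 2), pool now (4, 4, 2)
  W4: need (2, 3, 2) fits (4, 4, 2); releases (1, 0, 1), pool now (5, 4, 3)
  W9: need (1, 4, 1) fits (5, 4, 3); releases (1, 0, 0), pool now (6, 4, 3)
  W7 still needs (7, 2, 0) but only (6, 4, 3) is free — short on type-C units
  W3 still needs (7, 0, 2) but only (6, 4, 3) is free — short on type-C units
  W1 still needs (4, 5, 2) but only (6, 4, 3) is free — short on type-B units
Post-grant, the permanently blocked set is W7, W3 and W1.


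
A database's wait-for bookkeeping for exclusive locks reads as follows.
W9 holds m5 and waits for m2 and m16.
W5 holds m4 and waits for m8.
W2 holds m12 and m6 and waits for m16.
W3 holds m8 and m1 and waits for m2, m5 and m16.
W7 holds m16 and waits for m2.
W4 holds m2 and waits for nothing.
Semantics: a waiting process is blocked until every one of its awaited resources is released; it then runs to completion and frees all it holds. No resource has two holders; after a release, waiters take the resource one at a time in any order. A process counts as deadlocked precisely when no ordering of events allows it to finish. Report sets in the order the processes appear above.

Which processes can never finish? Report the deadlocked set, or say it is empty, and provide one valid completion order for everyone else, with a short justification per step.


No process is deadlocked.
Key observation: the wait relation is loop-free; peeling off processes with no waits unwinds the whole state.
A valid finishing order for the others: W4, W7, W9, W3, W5, W2.
Walking it through:
  W4 waits on nothing -> runs at once and releases m2
  run W7 (all its waits — m2 — are resolved); releases m16
  run W9 (all its waits — m2 and m16 — are resolved); releases m5
  run W3 (all its waits — m2, m5 and m16 — are resolved); releases m8 and m1
  run W5 (all its waits — m8 — are resolved); releases m4
  run W2 (all its waits — m16 — are resolved); releases m12 and m6


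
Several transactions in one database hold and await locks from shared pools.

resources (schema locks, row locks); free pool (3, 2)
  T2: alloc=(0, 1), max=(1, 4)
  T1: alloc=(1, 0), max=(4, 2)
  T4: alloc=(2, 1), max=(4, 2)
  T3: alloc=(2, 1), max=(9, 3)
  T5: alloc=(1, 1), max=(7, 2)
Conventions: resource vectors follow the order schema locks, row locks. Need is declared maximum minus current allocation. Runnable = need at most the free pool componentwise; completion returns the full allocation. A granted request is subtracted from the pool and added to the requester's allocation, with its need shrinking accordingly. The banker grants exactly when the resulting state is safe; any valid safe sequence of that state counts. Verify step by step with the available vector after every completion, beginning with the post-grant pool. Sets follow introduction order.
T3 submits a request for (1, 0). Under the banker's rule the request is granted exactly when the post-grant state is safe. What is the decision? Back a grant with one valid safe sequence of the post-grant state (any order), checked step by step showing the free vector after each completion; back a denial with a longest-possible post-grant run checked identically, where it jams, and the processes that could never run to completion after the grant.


DENY — the pretend-granted state is unsafe.
Key observation: even finishing T4, T2, T1 leaves just (5, 4) free — too little schema locks for any of the remaining processes.
On the post-grant state, T4, T2, T1 is a maximal run — nothing extends it. Verifying each step:
  pool = (2, 2)
  T4 needs (2, 1) <= (2, 2) -> finishes; pool += (2, 1) = (4, 3)
  T2 needs (1, 3) <= (4, 3) -> finishes; pool += (0, 1) = (4, 4)
  T1 needs (3, 2) <= (4, 4) -> finishes; pool += (1, 0) = (5, 4)
  T3 still needs (6, 2) but only (5, 4) is free — short on schema locks
  T5 still needs (6, 1) but only (5, 4) is free — short on schema locks
Post-grant, the permanently blocked set is T3 and T5.


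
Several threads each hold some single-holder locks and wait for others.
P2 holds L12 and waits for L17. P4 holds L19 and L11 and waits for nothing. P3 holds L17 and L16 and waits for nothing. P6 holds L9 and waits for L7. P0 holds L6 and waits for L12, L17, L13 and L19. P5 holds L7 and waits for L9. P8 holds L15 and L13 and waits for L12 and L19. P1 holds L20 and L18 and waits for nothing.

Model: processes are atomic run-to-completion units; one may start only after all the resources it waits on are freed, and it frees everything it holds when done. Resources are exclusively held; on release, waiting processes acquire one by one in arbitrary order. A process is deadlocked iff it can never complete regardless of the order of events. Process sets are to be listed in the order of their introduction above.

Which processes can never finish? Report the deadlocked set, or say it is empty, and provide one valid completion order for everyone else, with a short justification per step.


Deadlocked: P6 and P5.
Key observation: along P6 -> P5 -> P6, each member waits on what the next one holds — a deadlock; no other process is dragged down with it.
One completion order for the rest: P3, P4, P2, P1, P8, P0.
Check, step by step:
  P3 waits on nothing -> runs at once and releases L17 and L16
  P4 waits on nothing -> runs at once and releases L19 and L11
  P2: everything it awaited (L17) is free; runs, freeing L12
  P1 waits on nothing -> runs at once and releases L20 and L18
  P8: everything it awaited (L12 and L19) is free; runs, freeing L15 and L13
  P0: everything it awaited (L12, L17, L13 and L19) is free; runs, freeing L6


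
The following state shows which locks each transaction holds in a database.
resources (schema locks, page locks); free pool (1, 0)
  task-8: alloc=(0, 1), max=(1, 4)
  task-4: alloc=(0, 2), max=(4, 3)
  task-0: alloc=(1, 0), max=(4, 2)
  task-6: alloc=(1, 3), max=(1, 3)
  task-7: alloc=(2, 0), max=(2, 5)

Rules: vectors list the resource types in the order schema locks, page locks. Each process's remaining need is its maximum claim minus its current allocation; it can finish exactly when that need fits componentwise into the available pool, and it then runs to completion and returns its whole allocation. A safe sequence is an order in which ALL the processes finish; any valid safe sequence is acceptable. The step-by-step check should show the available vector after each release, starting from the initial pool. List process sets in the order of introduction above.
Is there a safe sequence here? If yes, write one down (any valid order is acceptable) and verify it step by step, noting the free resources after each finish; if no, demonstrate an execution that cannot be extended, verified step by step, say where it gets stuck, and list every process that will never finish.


UNSAFE.
Key observation: after task-6, task-8 the pool peaks at (2, 4), and each blocked process is short somewhere: task-4 on schema locks; task-0 on schema locks; task-7 on page locks.
A maximal execution: task-6, task-8 — then nothing else fits. Step-by-step check:
  pool = (1, 0)
  task-6: need (0, 0) fits (1, 0); releases (1, 3), pool now (2, 3)
  task-8: need (1, 3) fits (2, 3); releases (0, 1), pool now (2, 4)
  blocked: task-4 wants (4, 1), pool (2, 4) — not enough schema locks
  blocked: task-0 wants (3, 2), pool (2, 4) — not enough schema locks
  blocked: task-7 wants (0, 5), pool (2, 4) — not enough page locks
Permanently blocked: task-4, task-0 and task-7.
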